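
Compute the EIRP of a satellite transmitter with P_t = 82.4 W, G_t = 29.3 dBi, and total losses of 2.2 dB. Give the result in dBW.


Pt = 82.4 W = 19.1593 dBW
EIRP = Pt_dBW + Gt - losses = 19.1593 + 29.3 - 2.2 = 46.2593 dBW

46.2593 dBW


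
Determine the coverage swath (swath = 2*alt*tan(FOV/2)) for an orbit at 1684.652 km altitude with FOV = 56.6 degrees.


FOV = 56.6 deg = 0.9878564 rad
swath = 2 * alt * tan(FOV/2) = 2 * 1684.652 * tan(0.4939282)
swath = 2 * 1684.652 * 0.5384445
swath = 1814.1833 km

1814.1833 km


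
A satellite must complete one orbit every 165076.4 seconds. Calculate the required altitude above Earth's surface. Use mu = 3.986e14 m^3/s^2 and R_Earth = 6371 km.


T = 165076.4 s
r = (mu*T^2/(4*pi^2))^(1/3) = (3.986e14 * 165076.4^2 / (4*pi^2))^(1/3)
r = 6.5040296e+07 m = 65040.2964 km
alt = r - R_E = 65040.2964 - 6371 = 58669.2964 km

58669.2964 km


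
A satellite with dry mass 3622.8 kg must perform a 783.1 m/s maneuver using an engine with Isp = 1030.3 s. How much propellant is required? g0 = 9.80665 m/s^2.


ve = Isp * g0 = 1030.3 * 9.80665 = 10103.791495 m/s
mass ratio = exp(dv/ve) = exp(783.1/10103.791495) = 1.08058824
m_prop = m_dry * (mr - 1) = 3622.8 * (1.08058824 - 1)
m_prop = 291.9551 kg

291.9551 kg


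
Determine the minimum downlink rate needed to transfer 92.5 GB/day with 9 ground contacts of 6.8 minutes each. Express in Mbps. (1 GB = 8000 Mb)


total contact time = 9 * 6.8 * 60 = 3672.0000 s
data = 92.5 GB = 740000.0000 Mb
rate = 740000.0000 / 3672.0000 = 201.5251 Mbps

201.5251 Mbps


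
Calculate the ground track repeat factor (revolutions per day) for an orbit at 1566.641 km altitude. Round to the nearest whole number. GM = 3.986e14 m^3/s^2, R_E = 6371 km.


r = 7.937641e+06 m
T = 2*pi*sqrt(r^3/mu) = 7037.9860 s = 117.2998 min
revs/day = 1440 / 117.2998 = 12.2762
Rounded: 12 revolutions per day

12 revolutions per day


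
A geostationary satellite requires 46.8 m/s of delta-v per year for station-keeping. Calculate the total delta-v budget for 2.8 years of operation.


dV = rate * years = 46.8 * 2.8
dV = 131.0400 m/s

131.0400 m/s


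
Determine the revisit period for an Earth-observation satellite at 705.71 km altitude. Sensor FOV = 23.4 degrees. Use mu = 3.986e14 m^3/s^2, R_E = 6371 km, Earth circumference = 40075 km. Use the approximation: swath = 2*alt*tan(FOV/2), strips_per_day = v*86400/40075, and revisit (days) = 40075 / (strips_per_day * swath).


swath = 2*705.71*tan(0.2042035) = 292.2910 km
v = sqrt(mu/r) = 7505.0389 m/s = 7.5050 km/s
strips/day = v*86400/40075 = 7.5050*86400/40075 = 16.1805
coverage/day = strips * swath = 16.1805 * 292.2910 = 4729.4283 km
revisit = 40075 / 4729.4283 = 8.4735 days

8.4735 days


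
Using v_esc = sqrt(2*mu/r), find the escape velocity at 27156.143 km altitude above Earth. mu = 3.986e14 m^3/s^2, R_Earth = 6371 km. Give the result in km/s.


r = 6371.0 + 27156.143 = 33527.1430 km = 3.3527143e+07 m
v_esc = sqrt(2*mu/r) = sqrt(2*3.986e14 / 3.3527143e+07)
v_esc = 4876.2434 m/s = 4.8762 km/s

4.8762 km/s


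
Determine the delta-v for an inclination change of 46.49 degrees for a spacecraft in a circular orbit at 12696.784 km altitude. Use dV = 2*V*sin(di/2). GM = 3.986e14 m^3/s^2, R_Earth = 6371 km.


r = 19067.7840 km = 1.9067784e+07 m
V = sqrt(mu/r) = 4572.1296 m/s
di = 46.49 deg = 0.8114036 rad
dV = 2*V*sin(di/2) = 2*4572.1296*sin(0.4057018)
dV = 3608.9070 m/s = 3.6089 km/s

3.6089 km/s


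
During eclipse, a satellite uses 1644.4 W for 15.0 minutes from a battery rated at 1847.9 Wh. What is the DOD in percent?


E_used = P * t / 60 = 1644.4 * 15.0 / 60 = 411.1000 Wh
DOD = E_used / E_total * 100 = 411.1000 / 1847.9 * 100
DOD = 22.2469 %

22.2469 %


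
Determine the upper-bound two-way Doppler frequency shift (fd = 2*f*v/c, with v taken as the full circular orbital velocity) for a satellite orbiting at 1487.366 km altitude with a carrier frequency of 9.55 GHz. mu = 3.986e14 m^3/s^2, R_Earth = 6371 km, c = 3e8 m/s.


r = 7.858366e+06 m
v = sqrt(mu/r) = 7122.0090 m/s (worst-case radial velocity)
f = 9.55 GHz = 9.55e+09 Hz
fd = 2*f*v/c = 2*9.55e+09*7122.0090/3.0e+08
fd = 453434.5762 Hz

453434.5762 Hz


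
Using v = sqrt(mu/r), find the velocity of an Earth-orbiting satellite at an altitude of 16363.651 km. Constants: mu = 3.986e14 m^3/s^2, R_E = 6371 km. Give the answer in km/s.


r = R_E + alt = 6371.0 + 16363.651 = 22734.6510 km = 2.2734651e+07 m
v = sqrt(mu/r) = sqrt(3.986e14 / 2.2734651e+07) = 4187.2077 m/s = 4.1872 km/s

4.1872 km/s


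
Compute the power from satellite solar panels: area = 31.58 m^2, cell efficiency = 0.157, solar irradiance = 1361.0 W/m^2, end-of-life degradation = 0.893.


P = area * eta * S * degradation
P = 31.58 * 0.157 * 1361.0 * 0.893
P = 6025.8923 W

6025.8923 W


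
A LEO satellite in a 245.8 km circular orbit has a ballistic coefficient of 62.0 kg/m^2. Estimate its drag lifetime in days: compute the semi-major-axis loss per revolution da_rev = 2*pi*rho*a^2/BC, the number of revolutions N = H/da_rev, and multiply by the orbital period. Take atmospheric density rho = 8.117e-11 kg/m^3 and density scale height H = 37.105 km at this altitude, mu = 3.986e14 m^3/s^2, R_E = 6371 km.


a = R_E + alt = 6616.8000 km = 6.6168e+06 m
da_rev = 2*pi*rho*a^2/BC = 2*pi*8.117e-11*(6.6168e+06)^2/62.0 = 360.146949 m per revolution
N = H/da_rev = 37105.0000 m / 360.146949 m = 103.0274 revolutions
P = 2*pi*sqrt(a^3/mu) = 5356.5262 s
lifetime = N*P = 103.0274 * 5356.5262 = 551868.9099 s = 6.3874 days

6.3874 days


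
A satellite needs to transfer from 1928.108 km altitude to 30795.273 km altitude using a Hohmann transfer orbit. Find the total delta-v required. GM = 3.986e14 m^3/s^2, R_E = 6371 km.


r1 = 8299.1080 km = 8.299108e+06 m
r2 = 37166.2730 km = 3.7166273e+07 m
dv1 = sqrt(mu/r1)*(sqrt(2*r2/(r1+r2)) - 1) = 1931.0791 m/s
dv2 = sqrt(mu/r2)*(1 - sqrt(2*r1/(r1+r2))) = 1296.1502 m/s
total dv = |dv1| + |dv2| = 1931.0791 + 1296.1502 = 3227.2293 m/s = 3.2272 km/s

3.2272 km/s


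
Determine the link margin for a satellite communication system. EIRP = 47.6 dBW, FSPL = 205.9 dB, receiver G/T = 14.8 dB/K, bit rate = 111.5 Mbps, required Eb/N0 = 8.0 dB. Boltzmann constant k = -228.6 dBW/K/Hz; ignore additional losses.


C/N0 = EIRP - FSPL + G/T - k = 47.6 - 205.9 + 14.8 - (-228.6)
C/N0 = 85.1000 dB-Hz
R_b = 111.5 Mbps = 1.115e+08 bps -> 10*log10(R_b) = 80.4727 dB-Hz
Eb/N0 = C/N0 - 10*log10(R_b) = 85.1000 - 80.4727 = 4.6273 dB
Margin = Eb/N0 - Eb/N0_req = 4.6273 - 8.0 = -3.3727 dB (negative margin: link does not close)

-3.3727 dB


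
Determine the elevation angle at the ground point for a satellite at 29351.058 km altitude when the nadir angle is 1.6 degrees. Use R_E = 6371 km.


r = R_E + alt = 35722.0580 km
Law of sines in the satellite / Earth-center / ground-point triangle:
  sin(nadir)/R_E = sin(90 + el)/r  =>  cos(el) = (r/R_E)*sin(nadir)
cos(el) = (35722.0580 / 6371.0000) * sin(1.6 deg) = 0.156556
el = arccos(0.156556) = 80.9929 deg
(Earth-central angle = 90 - nadir - el = 7.4071 deg)

80.9929 degrees


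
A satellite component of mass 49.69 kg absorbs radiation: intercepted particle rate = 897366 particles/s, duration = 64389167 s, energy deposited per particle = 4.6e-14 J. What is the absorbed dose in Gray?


Total energy deposited = rate * time * E_per
  = 897366 * 64389167 * 4.6e-14 = 2.6579 J
Dose = E_total / mass = 2.6579 / 49.69
Dose = 0.05348983 Gy

0.0535 Gy


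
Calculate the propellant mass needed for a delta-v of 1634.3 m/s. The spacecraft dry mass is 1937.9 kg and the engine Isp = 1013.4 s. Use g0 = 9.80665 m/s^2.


ve = Isp * g0 = 1013.4 * 9.80665 = 9938.059110 m/s
mass ratio = exp(dv/ve) = exp(1634.3/9938.059110) = 1.17874299
m_prop = m_dry * (mr - 1) = 1937.9 * (1.17874299 - 1)
m_prop = 346.3860 kg

346.3860 kg


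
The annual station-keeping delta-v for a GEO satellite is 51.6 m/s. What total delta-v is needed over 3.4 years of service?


dV = rate * years = 51.6 * 3.4
dV = 175.4400 m/s

175.4400 m/s


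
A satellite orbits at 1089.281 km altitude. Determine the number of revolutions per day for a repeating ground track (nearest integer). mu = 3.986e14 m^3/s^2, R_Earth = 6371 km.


r = 7.460281e+06 m
T = 2*pi*sqrt(r^3/mu) = 6412.7454 s = 106.8791 min
revs/day = 1440 / 106.8791 = 13.4732
Rounded: 13 revolutions per day

13 revolutions per day


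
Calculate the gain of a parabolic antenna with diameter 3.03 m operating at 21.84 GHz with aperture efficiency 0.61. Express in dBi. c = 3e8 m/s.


lambda = c/f = 3e8 / 2.184e+10 = 0.01373626 m
G = eta*(pi*D/lambda)^2 = 0.61*(pi*3.03/0.01373626)^2
G = 292939.2707 (linear)
G = 10*log10(292939.2707) = 54.6678 dBi

54.6678 dBi


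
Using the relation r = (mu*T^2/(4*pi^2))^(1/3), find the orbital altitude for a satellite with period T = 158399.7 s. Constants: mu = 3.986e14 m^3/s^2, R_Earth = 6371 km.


T = 158399.7 s
r = (mu*T^2/(4*pi^2))^(1/3) = (3.986e14 * 158399.7^2 / (4*pi^2))^(1/3)
r = 6.3274505e+07 m = 63274.5049 km
alt = r - R_E = 63274.5049 - 6371 = 56903.5049 km

56903.5049 km


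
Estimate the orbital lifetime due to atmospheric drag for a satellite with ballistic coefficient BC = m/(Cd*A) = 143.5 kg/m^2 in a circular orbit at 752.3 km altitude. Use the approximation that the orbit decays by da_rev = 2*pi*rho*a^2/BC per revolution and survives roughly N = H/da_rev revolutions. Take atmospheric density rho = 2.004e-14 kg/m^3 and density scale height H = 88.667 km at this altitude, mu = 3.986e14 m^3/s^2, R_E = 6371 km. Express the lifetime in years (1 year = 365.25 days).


a = R_E + alt = 7123.3000 km = 7.1233e+06 m
da_rev = 2*pi*rho*a^2/BC = 2*pi*2.004e-14*(7.1233e+06)^2/143.5 = 0.0445233829 m per revolution
N = H/da_rev = 88667.0000 m / 0.0445233829 m = 1.9914704e+06 revolutions
P = 2*pi*sqrt(a^3/mu) = 5983.1939 s
lifetime = N*P = 1.9914704e+06 * 5983.1939 = 1.1915354e+10 s = 137909.1848 days
years = 137909.1848 / 365.25 = 377.5748 years

377.5748 years


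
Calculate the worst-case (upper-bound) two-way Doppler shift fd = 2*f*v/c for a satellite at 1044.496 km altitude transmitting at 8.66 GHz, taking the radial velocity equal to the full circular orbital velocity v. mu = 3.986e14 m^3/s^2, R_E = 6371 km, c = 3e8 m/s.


r = 7.415496e+06 m
v = sqrt(mu/r) = 7331.5963 m/s (worst-case radial velocity)
f = 8.66 GHz = 8.66e+09 Hz
fd = 2*f*v/c = 2*8.66e+09*7331.5963/3.0e+08
fd = 423277.4943 Hz

423277.4943 Hz


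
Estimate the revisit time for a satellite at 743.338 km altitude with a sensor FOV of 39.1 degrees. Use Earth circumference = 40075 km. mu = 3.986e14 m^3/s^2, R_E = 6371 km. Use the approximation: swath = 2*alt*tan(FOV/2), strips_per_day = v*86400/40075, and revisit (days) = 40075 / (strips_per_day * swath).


swath = 2*743.338*tan(0.3412119) = 527.9201 km
v = sqrt(mu/r) = 7485.1654 m/s = 7.4852 km/s
strips/day = v*86400/40075 = 7.4852*86400/40075 = 16.1377
coverage/day = strips * swath = 16.1377 * 527.9201 = 8519.4156 km
revisit = 40075 / 8519.4156 = 4.7040 days

4.7040 days


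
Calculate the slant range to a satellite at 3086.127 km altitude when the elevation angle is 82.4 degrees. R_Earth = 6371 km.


h = 3086.127 km, el = 82.4 deg
d = -R_E*sin(el) + sqrt((R_E*sin(el))^2 + 2*R_E*h + h^2)
d = -6371.0000*sin(1.4382) + sqrt((6371.0000*0.9912155)^2 + 2*6371.0000*3086.127 + 3086.127^2)
d = 3104.4810 km

3104.4810 km


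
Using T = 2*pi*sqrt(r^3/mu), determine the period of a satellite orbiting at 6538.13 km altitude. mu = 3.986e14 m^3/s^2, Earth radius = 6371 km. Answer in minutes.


r = 12909.1300 km = 1.290913e+07 m
T = 2*pi*sqrt(r^3/mu) = 2*pi*sqrt(2.1512502e+21 / 3.986e14)
T = 14596.7672 s = 243.2795 min

243.2795 minutes


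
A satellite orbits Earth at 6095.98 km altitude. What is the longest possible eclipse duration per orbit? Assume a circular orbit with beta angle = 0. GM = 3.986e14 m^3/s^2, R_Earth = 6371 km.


r = 12466.9800 km
T = 230.8883 min
Eclipse fraction = arcsin(R_E/r)/pi = arcsin(6371.0000/12466.9800)/pi
= arcsin(0.5110299)/pi = 0.1707359
Eclipse duration = 0.1707359 * 230.8883 = 39.4209 min

39.4209 minutes


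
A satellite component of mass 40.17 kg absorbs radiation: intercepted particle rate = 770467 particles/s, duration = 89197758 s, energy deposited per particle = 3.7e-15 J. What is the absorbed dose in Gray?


Total energy deposited = rate * time * E_per
  = 770467 * 89197758 * 3.7e-15 = 0.2542785 J
Dose = E_total / mass = 0.2542785 / 40.17
Dose = 0.006330061 Gy

0.0063 Gy


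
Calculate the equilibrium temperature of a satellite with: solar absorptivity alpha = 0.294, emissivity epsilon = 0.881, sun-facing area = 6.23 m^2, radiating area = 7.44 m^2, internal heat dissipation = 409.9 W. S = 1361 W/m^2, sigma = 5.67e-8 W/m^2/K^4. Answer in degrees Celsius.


Numerator = alpha*S*A_sun + Q_int = 0.294*1361*6.23 + 409.9 = 2902.7348 W
Denominator = eps*sigma*A_rad = 0.881*5.67e-8*7.44 = 3.7164809e-07 W/K^4
T^4 = 7.8104393e+09 K^4
T = 297.2822 K = 24.1322 C

24.1322 degrees Celsius


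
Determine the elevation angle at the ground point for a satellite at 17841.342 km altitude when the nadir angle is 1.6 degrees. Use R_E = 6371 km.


r = R_E + alt = 24212.3420 km
Law of sines in the satellite / Earth-center / ground-point triangle:
  sin(nadir)/R_E = sin(90 + el)/r  =>  cos(el) = (r/R_E)*sin(nadir)
cos(el) = (24212.3420 / 6371.0000) * sin(1.6 deg) = 0.1061134
el = arccos(0.1061134) = 83.9087 deg
(Earth-central angle = 90 - nadir - el = 4.4913 deg)

83.9087 degrees


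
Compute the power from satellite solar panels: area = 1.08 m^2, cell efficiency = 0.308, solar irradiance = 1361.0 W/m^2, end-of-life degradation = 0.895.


P = area * eta * S * degradation
P = 1.08 * 0.308 * 1361.0 * 0.895
P = 405.1871 W

405.1871 W


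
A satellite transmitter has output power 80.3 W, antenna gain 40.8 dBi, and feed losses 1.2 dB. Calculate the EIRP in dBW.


Pt = 80.3 W = 19.0472 dBW
EIRP = Pt_dBW + Gt - losses = 19.0472 + 40.8 - 1.2 = 58.6472 dBW

58.6472 dBW


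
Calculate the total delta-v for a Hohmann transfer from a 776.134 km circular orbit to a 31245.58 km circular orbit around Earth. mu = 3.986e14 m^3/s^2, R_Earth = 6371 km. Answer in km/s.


r1 = 7147.1340 km = 7.147134e+06 m
r2 = 37616.5800 km = 3.761658e+07 m
dv1 = sqrt(mu/r1)*(sqrt(2*r2/(r1+r2)) - 1) = 2213.5643 m/s
dv2 = sqrt(mu/r2)*(1 - sqrt(2*r1/(r1+r2))) = 1415.7221 m/s
total dv = |dv1| + |dv2| = 2213.5643 + 1415.7221 = 3629.2864 m/s = 3.6293 km/s

3.6293 km/s


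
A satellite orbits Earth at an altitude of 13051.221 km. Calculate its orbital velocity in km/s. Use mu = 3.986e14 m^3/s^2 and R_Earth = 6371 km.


r = R_E + alt = 6371.0 + 13051.221 = 19422.2210 km = 1.9422221e+07 m
v = sqrt(mu/r) = sqrt(3.986e14 / 1.9422221e+07) = 4530.2190 m/s = 4.5302 km/s

4.5302 km/s


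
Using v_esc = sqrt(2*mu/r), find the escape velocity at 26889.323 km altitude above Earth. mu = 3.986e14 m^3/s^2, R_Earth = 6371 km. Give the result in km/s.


r = 6371.0 + 26889.323 = 33260.3230 km = 3.3260323e+07 m
v_esc = sqrt(2*mu/r) = sqrt(2*3.986e14 / 3.3260323e+07)
v_esc = 4895.7633 m/s = 4.8958 km/s

4.8958 km/s


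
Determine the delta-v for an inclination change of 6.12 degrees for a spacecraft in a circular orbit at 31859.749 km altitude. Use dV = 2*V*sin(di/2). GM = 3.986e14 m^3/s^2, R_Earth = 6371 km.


r = 38230.7490 km = 3.8230749e+07 m
V = sqrt(mu/r) = 3228.9569 m/s
di = 6.12 deg = 0.1068142 rad
dV = 2*V*sin(di/2) = 2*3228.9569*sin(0.05340708)
dV = 344.7343 m/s = 0.3447343 km/s

0.3447 km/s


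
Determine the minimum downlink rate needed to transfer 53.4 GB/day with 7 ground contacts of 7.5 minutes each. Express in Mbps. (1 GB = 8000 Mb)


total contact time = 7 * 7.5 * 60 = 3150.0000 s
data = 53.4 GB = 427200.0000 Mb
rate = 427200.0000 / 3150.0000 = 135.6190 Mbps

135.6190 Mbps


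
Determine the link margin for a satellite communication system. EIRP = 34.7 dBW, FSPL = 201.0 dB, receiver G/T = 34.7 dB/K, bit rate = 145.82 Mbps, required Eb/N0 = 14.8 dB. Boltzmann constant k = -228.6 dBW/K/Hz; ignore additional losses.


C/N0 = EIRP - FSPL + G/T - k = 34.7 - 201.0 + 34.7 - (-228.6)
C/N0 = 97.0000 dB-Hz
R_b = 145.82 Mbps = 1.4582e+08 bps -> 10*log10(R_b) = 81.6382 dB-Hz
Eb/N0 = C/N0 - 10*log10(R_b) = 97.0000 - 81.6382 = 15.3618 dB
Margin = Eb/N0 - Eb/N0_req = 15.3618 - 14.8 = 0.5618291 dB (link closes)

0.5618 dB


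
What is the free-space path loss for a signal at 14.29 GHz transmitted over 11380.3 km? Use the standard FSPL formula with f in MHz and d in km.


f = 14.29 GHz = 14290.0000 MHz
d = 11380.3 km
FSPL = 32.44 + 20*log10(14290.0000) + 20*log10(11380.3)
FSPL = 32.44 + 83.1006 + 81.1231
FSPL = 196.6637 dB

196.6637 dB


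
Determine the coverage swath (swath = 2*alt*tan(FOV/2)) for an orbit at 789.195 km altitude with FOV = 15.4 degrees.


FOV = 15.4 deg = 0.2687807 rad
swath = 2 * alt * tan(FOV/2) = 2 * 789.195 * tan(0.1343904)
swath = 2 * 789.195 * 0.1352053
swath = 213.4067 km

213.4067 km


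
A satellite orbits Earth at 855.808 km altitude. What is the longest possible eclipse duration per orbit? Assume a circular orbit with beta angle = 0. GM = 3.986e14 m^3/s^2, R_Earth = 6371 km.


r = 7226.8080 km
T = 101.9013 min
Eclipse fraction = arcsin(R_E/r)/pi = arcsin(6371.0000/7226.8080)/pi
= arcsin(0.8815787)/pi = 0.3435188
Eclipse duration = 0.3435188 * 101.9013 = 35.0050 min

35.0050 minutes


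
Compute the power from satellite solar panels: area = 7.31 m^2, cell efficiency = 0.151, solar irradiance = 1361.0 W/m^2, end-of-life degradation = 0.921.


P = area * eta * S * degradation
P = 7.31 * 0.151 * 1361.0 * 0.921
P = 1383.6049 W

1383.6049 W


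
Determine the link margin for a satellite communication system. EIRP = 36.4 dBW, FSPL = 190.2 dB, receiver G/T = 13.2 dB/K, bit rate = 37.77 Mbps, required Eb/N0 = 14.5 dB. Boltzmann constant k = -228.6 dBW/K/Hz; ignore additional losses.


C/N0 = EIRP - FSPL + G/T - k = 36.4 - 190.2 + 13.2 - (-228.6)
C/N0 = 88.0000 dB-Hz
R_b = 37.77 Mbps = 3.777e+07 bps -> 10*log10(R_b) = 75.7715 dB-Hz
Eb/N0 = C/N0 - 10*log10(R_b) = 88.0000 - 75.7715 = 12.2285 dB
Margin = Eb/N0 - Eb/N0_req = 12.2285 - 14.5 = -2.2715 dB (negative margin: link does not close)

-2.2715 dB


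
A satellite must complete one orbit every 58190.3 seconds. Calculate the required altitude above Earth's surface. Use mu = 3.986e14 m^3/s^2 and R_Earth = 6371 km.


T = 58190.3 s
r = (mu*T^2/(4*pi^2))^(1/3) = (3.986e14 * 58190.3^2 / (4*pi^2))^(1/3)
r = 3.2455845e+07 m = 32455.8447 km
alt = r - R_E = 32455.8447 - 6371 = 26084.8447 km

26084.8447 km


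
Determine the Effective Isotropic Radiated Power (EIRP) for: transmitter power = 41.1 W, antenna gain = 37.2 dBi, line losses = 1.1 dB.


Pt = 41.1 W = 16.1384 dBW
EIRP = Pt_dBW + Gt - losses = 16.1384 + 37.2 - 1.1 = 52.2384 dBW

52.2384 dBW


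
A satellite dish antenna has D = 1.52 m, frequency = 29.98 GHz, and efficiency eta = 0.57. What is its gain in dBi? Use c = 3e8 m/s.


lambda = c/f = 3e8 / 2.998e+10 = 0.01000667 m
G = eta*(pi*D/lambda)^2 = 0.57*(pi*1.52/0.01000667)^2
G = 129802.3408 (linear)
G = 10*log10(129802.3408) = 51.1328 dBi

51.1328 dBi


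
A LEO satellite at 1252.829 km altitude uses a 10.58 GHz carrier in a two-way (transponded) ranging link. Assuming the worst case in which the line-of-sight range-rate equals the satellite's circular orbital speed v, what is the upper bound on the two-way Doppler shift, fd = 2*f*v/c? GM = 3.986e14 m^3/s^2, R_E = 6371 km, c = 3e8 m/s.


r = 7.623829e+06 m
v = sqrt(mu/r) = 7230.7288 m/s (worst-case radial velocity)
f = 10.58 GHz = 1.058e+10 Hz
fd = 2*f*v/c = 2*1.058e+10*7230.7288/3.0e+08
fd = 510007.4058 Hz

510007.4058 Hz


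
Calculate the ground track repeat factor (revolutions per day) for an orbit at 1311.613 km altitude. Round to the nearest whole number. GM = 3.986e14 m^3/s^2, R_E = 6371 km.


r = 7.682613e+06 m
T = 2*pi*sqrt(r^3/mu) = 6701.5407 s = 111.6923 min
revs/day = 1440 / 111.6923 = 12.8926
Rounded: 13 revolutions per day

13 revolutions per day


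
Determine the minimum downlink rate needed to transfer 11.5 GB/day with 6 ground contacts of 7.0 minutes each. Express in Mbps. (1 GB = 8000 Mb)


total contact time = 6 * 7.0 * 60 = 2520.0000 s
data = 11.5 GB = 92000.0000 Mb
rate = 92000.0000 / 2520.0000 = 36.5079 Mbps

36.5079 Mbps


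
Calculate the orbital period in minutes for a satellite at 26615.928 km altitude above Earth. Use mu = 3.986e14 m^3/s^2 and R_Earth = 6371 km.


r = 32986.9280 km = 3.2986928e+07 m
T = 2*pi*sqrt(r^3/mu) = 2*pi*sqrt(3.5894311e+22 / 3.986e14)
T = 59624.4011 s = 993.7400 min

993.7400 minutes


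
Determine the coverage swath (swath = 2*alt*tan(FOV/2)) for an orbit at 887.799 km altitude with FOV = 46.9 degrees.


FOV = 46.9 deg = 0.8185594 rad
swath = 2 * alt * tan(FOV/2) = 2 * 887.799 * tan(0.4092797)
swath = 2 * 887.799 * 0.4337751
swath = 770.2102 km

770.2102 km


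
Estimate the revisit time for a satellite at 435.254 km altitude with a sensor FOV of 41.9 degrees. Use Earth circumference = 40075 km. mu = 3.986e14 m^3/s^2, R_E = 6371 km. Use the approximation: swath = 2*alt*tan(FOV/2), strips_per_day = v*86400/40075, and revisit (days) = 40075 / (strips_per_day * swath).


swath = 2*435.254*tan(0.3656465) = 333.2854 km
v = sqrt(mu/r) = 7652.6979 m/s = 7.6527 km/s
strips/day = v*86400/40075 = 7.6527*86400/40075 = 16.4989
coverage/day = strips * swath = 16.4989 * 333.2854 = 5498.8400 km
revisit = 40075 / 5498.8400 = 7.2879 days

7.2879 days


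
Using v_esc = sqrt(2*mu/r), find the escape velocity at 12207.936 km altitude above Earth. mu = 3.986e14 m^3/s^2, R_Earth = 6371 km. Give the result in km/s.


r = 6371.0 + 12207.936 = 18578.9360 km = 1.8578936e+07 m
v_esc = sqrt(2*mu/r) = sqrt(2*3.986e14 / 1.8578936e+07)
v_esc = 6550.4815 m/s = 6.5505 km/s

6.5505 km/s


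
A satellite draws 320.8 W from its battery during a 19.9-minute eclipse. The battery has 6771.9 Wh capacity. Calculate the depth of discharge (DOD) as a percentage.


E_used = P * t / 60 = 320.8 * 19.9 / 60 = 106.3987 Wh
DOD = E_used / E_total * 100 = 106.3987 / 6771.9 * 100
DOD = 1.5712 %

1.5712 %


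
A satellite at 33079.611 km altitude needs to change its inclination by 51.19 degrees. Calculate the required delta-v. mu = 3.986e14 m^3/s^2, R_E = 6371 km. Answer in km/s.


r = 39450.6110 km = 3.9450611e+07 m
V = sqrt(mu/r) = 3178.6432 m/s
di = 51.19 deg = 0.893434 rad
dV = 2*V*sin(di/2) = 2*3178.6432*sin(0.446717)
dV = 2746.3925 m/s = 2.7464 km/s

2.7464 km/s


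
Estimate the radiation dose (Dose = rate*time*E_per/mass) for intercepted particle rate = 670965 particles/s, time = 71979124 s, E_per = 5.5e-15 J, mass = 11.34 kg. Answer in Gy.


Total energy deposited = rate * time * E_per
  = 670965 * 71979124 * 5.5e-15 = 0.2656251 J
Dose = E_total / mass = 0.2656251 / 11.34
Dose = 0.02342373 Gy

0.0234 Gy


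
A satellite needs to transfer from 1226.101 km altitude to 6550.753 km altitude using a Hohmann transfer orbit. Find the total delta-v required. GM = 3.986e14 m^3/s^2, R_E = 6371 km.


r1 = 7597.1010 km = 7.597101e+06 m
r2 = 12921.7530 km = 1.2921753e+07 m
dv1 = sqrt(mu/r1)*(sqrt(2*r2/(r1+r2)) - 1) = 885.6890 m/s
dv2 = sqrt(mu/r2)*(1 - sqrt(2*r1/(r1+r2))) = 774.6599 m/s
total dv = |dv1| + |dv2| = 885.6890 + 774.6599 = 1660.3488 m/s = 1.6603 km/s

1.6603 km/s


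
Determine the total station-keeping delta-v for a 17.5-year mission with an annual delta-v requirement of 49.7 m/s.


dV = rate * years = 49.7 * 17.5
dV = 869.7500 m/s

869.7500 m/s


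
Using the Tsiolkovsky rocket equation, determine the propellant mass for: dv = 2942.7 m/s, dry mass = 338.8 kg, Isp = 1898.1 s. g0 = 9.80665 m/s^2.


ve = Isp * g0 = 1898.1 * 9.80665 = 18614.002365 m/s
mass ratio = exp(dv/ve) = exp(2942.7/18614.002365) = 1.17127238
m_prop = m_dry * (mr - 1) = 338.8 * (1.17127238 - 1)
m_prop = 58.0271 kg

58.0271 kg


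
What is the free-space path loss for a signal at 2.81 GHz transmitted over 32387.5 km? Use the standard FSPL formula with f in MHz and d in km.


f = 2.81 GHz = 2810.0000 MHz
d = 32387.5 km
FSPL = 32.44 + 20*log10(2810.0000) + 20*log10(32387.5)
FSPL = 32.44 + 68.9741 + 90.2075
FSPL = 191.6217 dB

191.6217 dB


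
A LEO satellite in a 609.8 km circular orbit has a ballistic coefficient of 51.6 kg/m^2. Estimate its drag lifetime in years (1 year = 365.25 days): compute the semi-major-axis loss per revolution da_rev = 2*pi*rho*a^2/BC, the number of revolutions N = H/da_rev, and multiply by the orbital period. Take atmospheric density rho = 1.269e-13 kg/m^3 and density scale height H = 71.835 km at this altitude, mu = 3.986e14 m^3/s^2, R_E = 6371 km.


a = R_E + alt = 6980.8000 km = 6.9808e+06 m
da_rev = 2*pi*rho*a^2/BC = 2*pi*1.269e-13*(6.9808e+06)^2/51.6 = 0.753012491 m per revolution
N = H/da_rev = 71835.0000 m / 0.753012491 m = 95396.8240 revolutions
P = 2*pi*sqrt(a^3/mu) = 5804.5561 s
lifetime = N*P = 95396.8240 * 5804.5561 = 5.5373622e+08 s = 6408.9840 days
years = 6408.9840 / 365.25 = 17.5468 years

17.5468 years


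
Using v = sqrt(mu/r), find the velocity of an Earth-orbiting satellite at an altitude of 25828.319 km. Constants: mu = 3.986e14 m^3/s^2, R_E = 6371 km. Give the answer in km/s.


r = R_E + alt = 6371.0 + 25828.319 = 32199.3190 km = 3.2199319e+07 m
v = sqrt(mu/r) = sqrt(3.986e14 / 3.2199319e+07) = 3518.4007 m/s = 3.5184 km/s

3.5184 km/s


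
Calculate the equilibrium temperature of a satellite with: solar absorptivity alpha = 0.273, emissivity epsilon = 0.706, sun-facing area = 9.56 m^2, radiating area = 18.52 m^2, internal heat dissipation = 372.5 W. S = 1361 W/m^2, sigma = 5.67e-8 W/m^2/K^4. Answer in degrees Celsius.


Numerator = alpha*S*A_sun + Q_int = 0.273*1361*9.56 + 372.5 = 3924.5467 W
Denominator = eps*sigma*A_rad = 0.706*5.67e-8*18.52 = 7.413593e-07 W/K^4
T^4 = 5.2937174e+09 K^4
T = 269.7368 K = -3.4132 C

-3.4132 degrees Celsius


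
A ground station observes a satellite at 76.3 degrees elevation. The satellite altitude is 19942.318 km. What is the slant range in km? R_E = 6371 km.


h = 19942.318 km, el = 76.3 deg
d = -R_E*sin(el) + sqrt((R_E*sin(el))^2 + 2*R_E*h + h^2)
d = -6371.0000*sin(1.3317) + sqrt((6371.0000*0.9715491)^2 + 2*6371.0000*19942.318 + 19942.318^2)
d = 20080.2803 km

20080.2803 km


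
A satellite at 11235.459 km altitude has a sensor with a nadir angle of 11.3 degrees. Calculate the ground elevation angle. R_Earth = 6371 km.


r = R_E + alt = 17606.4590 km
Law of sines in the satellite / Earth-center / ground-point triangle:
  sin(nadir)/R_E = sin(90 + el)/r  =>  cos(el) = (r/R_E)*sin(nadir)
cos(el) = (17606.4590 / 6371.0000) * sin(11.3 deg) = 0.5415033
el = arccos(0.5415033) = 57.2140 deg
(Earth-central angle = 90 - nadir - el = 21.4860 deg)

57.2140 degrees


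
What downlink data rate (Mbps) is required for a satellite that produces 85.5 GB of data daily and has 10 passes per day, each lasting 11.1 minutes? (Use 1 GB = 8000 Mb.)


total contact time = 10 * 11.1 * 60 = 6660.0000 s
data = 85.5 GB = 684000.0000 Mb
rate = 684000.0000 / 6660.0000 = 102.7027 Mbps

102.7027 Mbps


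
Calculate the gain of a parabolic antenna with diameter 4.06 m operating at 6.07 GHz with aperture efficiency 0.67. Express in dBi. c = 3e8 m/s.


lambda = c/f = 3e8 / 6.07e+09 = 0.04942339 m
G = eta*(pi*D/lambda)^2 = 0.67*(pi*4.06/0.04942339)^2
G = 44623.2798 (linear)
G = 10*log10(44623.2798) = 46.4956 dBi

46.4956 dBi


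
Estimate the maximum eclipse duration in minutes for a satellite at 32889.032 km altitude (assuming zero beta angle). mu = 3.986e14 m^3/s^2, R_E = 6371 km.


r = 39260.0320 km
T = 1290.2859 min
Eclipse fraction = arcsin(R_E/r)/pi = arcsin(6371.0000/39260.0320)/pi
= arcsin(0.162277)/pi = 0.05188381
Eclipse duration = 0.05188381 * 1290.2859 = 66.9449 min

66.9449 minutes


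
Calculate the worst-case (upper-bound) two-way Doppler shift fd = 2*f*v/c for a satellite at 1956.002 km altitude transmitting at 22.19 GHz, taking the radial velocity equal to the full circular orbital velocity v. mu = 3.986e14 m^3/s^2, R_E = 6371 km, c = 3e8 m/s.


r = 8.327002e+06 m
v = sqrt(mu/r) = 6918.6970 m/s (worst-case radial velocity)
f = 22.19 GHz = 2.219e+10 Hz
fd = 2*f*v/c = 2*2.219e+10*6918.6970/3.0e+08
fd = 1.0235059e+06 Hz

1.0235e+06 Hz


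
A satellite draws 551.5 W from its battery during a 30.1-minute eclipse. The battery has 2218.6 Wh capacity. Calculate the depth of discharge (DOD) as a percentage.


E_used = P * t / 60 = 551.5 * 30.1 / 60 = 276.6692 Wh
DOD = E_used / E_total * 100 = 276.6692 / 2218.6 * 100
DOD = 12.4704 %

12.4704 %


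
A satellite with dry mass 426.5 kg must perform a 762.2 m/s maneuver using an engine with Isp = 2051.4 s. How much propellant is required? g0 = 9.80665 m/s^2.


ve = Isp * g0 = 2051.4 * 9.80665 = 20117.361810 m/s
mass ratio = exp(dv/ve) = exp(762.2/20117.361810) = 1.03861456
m_prop = m_dry * (mr - 1) = 426.5 * (1.03861456 - 1)
m_prop = 16.4691 kg

16.4691 kg


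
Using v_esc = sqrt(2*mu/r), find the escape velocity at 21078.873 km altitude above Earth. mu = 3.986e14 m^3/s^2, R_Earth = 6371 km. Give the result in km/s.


r = 6371.0 + 21078.873 = 27449.8730 km = 2.7449873e+07 m
v_esc = sqrt(2*mu/r) = sqrt(2*3.986e14 / 2.7449873e+07)
v_esc = 5389.0657 m/s = 5.3891 km/s

5.3891 km/s


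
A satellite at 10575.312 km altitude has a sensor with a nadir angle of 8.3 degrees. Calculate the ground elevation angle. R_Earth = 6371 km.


r = R_E + alt = 16946.3120 km
Law of sines in the satellite / Earth-center / ground-point triangle:
  sin(nadir)/R_E = sin(90 + el)/r  =>  cos(el) = (r/R_E)*sin(nadir)
cos(el) = (16946.3120 / 6371.0000) * sin(8.3 deg) = 0.3839751
el = arccos(0.3839751) = 67.4199 deg
(Earth-central angle = 90 - nadir - el = 14.2801 deg)

67.4199 degrees


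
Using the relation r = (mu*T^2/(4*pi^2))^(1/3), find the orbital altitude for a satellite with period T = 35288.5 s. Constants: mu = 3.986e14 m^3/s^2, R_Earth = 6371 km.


T = 35288.5 s
r = (mu*T^2/(4*pi^2))^(1/3) = (3.986e14 * 35288.5^2 / (4*pi^2))^(1/3)
r = 2.3253125e+07 m = 23253.1246 km
alt = r - R_E = 23253.1246 - 6371 = 16882.1246 km

16882.1246 km


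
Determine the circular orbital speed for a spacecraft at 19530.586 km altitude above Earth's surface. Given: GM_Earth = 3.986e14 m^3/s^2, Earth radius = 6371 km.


r = R_E + alt = 6371.0 + 19530.586 = 25901.5860 km = 2.5901586e+07 m
v = sqrt(mu/r) = sqrt(3.986e14 / 2.5901586e+07) = 3922.8840 m/s = 3.9229 km/s

3.9229 km/s


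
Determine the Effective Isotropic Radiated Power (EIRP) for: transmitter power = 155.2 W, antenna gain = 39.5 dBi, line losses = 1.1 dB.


Pt = 155.2 W = 21.9089 dBW
EIRP = Pt_dBW + Gt - losses = 21.9089 + 39.5 - 1.1 = 60.3089 dBW

60.3089 dBW


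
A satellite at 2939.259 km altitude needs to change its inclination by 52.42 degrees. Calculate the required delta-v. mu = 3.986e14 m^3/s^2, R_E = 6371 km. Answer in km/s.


r = 9310.2590 km = 9.310259e+06 m
V = sqrt(mu/r) = 6543.1634 m/s
di = 52.42 deg = 0.9149016 rad
dV = 2*V*sin(di/2) = 2*6543.1634*sin(0.4574508)
dV = 5779.7391 m/s = 5.7797 km/s

5.7797 km/s


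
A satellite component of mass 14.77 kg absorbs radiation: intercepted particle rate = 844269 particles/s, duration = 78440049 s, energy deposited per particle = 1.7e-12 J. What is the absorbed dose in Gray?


Total energy deposited = rate * time * E_per
  = 844269 * 78440049 * 1.7e-12 = 112.5817 J
Dose = E_total / mass = 112.5817 / 14.77
Dose = 7.6223 Gy

7.6223 Gy


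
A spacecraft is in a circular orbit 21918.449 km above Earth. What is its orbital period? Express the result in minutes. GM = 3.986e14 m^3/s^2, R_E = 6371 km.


r = 28289.4490 km = 2.8289449e+07 m
T = 2*pi*sqrt(r^3/mu) = 2*pi*sqrt(2.2639846e+22 / 3.986e14)
T = 47353.0497 s = 789.2175 min

789.2175 minutes


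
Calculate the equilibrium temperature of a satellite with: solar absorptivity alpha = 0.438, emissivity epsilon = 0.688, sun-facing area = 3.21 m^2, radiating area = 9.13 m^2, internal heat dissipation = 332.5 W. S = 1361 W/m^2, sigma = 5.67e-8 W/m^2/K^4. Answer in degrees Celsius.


Numerator = alpha*S*A_sun + Q_int = 0.438*1361*3.21 + 332.5 = 2246.0388 W
Denominator = eps*sigma*A_rad = 0.688*5.67e-8*9.13 = 3.5615765e-07 W/K^4
T^4 = 6.3063051e+09 K^4
T = 281.8018 K = 8.6518 C

8.6518 degrees Celsius


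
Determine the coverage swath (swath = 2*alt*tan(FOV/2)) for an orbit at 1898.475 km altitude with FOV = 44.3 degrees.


FOV = 44.3 deg = 0.7731809 rad
swath = 2 * alt * tan(FOV/2) = 2 * 1898.475 * tan(0.3865904)
swath = 2 * 1898.475 * 0.4070748
swath = 1545.6427 km

1545.6427 km


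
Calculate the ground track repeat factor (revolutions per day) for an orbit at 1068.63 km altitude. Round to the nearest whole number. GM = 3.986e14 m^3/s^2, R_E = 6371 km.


r = 7.43963e+06 m
T = 2*pi*sqrt(r^3/mu) = 6386.1369 s = 106.4356 min
revs/day = 1440 / 106.4356 = 13.5293
Rounded: 14 revolutions per day

14 revolutions per day


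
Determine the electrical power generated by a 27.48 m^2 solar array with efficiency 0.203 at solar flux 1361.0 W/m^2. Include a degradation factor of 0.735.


P = area * eta * S * degradation
P = 27.48 * 0.203 * 1361.0 * 0.735
P = 5580.3088 W

5580.3088 W


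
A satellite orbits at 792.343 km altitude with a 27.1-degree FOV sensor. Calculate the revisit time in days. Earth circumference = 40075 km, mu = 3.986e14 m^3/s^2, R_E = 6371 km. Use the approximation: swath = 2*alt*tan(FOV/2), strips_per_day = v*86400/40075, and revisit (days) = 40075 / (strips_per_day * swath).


swath = 2*792.343*tan(0.2364921) = 381.9124 km
v = sqrt(mu/r) = 7459.5181 m/s = 7.4595 km/s
strips/day = v*86400/40075 = 7.4595*86400/40075 = 16.0824
coverage/day = strips * swath = 16.0824 * 381.9124 = 6142.0691 km
revisit = 40075 / 6142.0691 = 6.5247 days

6.5247 days


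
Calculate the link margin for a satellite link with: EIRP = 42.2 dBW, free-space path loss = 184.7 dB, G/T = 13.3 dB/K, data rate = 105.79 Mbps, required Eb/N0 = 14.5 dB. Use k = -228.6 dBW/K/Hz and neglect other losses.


C/N0 = EIRP - FSPL + G/T - k = 42.2 - 184.7 + 13.3 - (-228.6)
C/N0 = 99.4000 dB-Hz
R_b = 105.79 Mbps = 1.0579e+08 bps -> 10*log10(R_b) = 80.2444 dB-Hz
Eb/N0 = C/N0 - 10*log10(R_b) = 99.4000 - 80.2444 = 19.1556 dB
Margin = Eb/N0 - Eb/N0_req = 19.1556 - 14.5 = 4.6556 dB (link closes)

4.6556 dB


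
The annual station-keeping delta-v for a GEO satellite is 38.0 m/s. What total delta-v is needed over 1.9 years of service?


dV = rate * years = 38.0 * 1.9
dV = 72.2000 m/s

72.2000 m/s


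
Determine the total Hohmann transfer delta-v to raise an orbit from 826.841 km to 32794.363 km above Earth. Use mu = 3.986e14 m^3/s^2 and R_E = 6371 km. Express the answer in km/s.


r1 = 7197.8410 km = 7.197841e+06 m
r2 = 39165.3630 km = 3.9165363e+07 m
dv1 = sqrt(mu/r1)*(sqrt(2*r2/(r1+r2)) - 1) = 2231.0607 m/s
dv2 = sqrt(mu/r2)*(1 - sqrt(2*r1/(r1+r2))) = 1412.5446 m/s
total dv = |dv1| + |dv2| = 2231.0607 + 1412.5446 = 3643.6053 m/s = 3.6436 km/s

3.6436 km/s


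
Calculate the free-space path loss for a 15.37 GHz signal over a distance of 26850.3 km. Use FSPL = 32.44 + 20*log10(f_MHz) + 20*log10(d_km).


f = 15.37 GHz = 15370.0000 MHz
d = 26850.3 km
FSPL = 32.44 + 20*log10(15370.0000) + 20*log10(26850.3)
FSPL = 32.44 + 83.7335 + 88.5790
FSPL = 204.7525 dB

204.7525 dB


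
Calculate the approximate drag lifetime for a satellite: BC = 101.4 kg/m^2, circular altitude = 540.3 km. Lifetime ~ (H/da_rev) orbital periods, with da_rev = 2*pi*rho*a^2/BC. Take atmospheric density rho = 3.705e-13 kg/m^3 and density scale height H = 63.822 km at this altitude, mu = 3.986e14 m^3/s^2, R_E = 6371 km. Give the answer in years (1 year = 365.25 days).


a = R_E + alt = 6911.3000 km = 6.9113e+06 m
da_rev = 2*pi*rho*a^2/BC = 2*pi*3.705e-13*(6.9113e+06)^2/101.4 = 1.096603 m per revolution
N = H/da_rev = 63822.0000 m / 1.096603 m = 58199.7065 revolutions
P = 2*pi*sqrt(a^3/mu) = 5718.0880 s
lifetime = N*P = 58199.7065 * 5718.0880 = 3.3279105e+08 s = 3851.7482 days
years = 3851.7482 / 365.25 = 10.5455 years

10.5455 years


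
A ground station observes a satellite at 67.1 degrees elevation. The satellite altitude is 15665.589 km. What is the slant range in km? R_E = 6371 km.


h = 15665.589 km, el = 67.1 deg
d = -R_E*sin(el) + sqrt((R_E*sin(el))^2 + 2*R_E*h + h^2)
d = -6371.0000*sin(1.1711) + sqrt((6371.0000*0.9211854)^2 + 2*6371.0000*15665.589 + 15665.589^2)
d = 16027.8233 km

16027.8233 km


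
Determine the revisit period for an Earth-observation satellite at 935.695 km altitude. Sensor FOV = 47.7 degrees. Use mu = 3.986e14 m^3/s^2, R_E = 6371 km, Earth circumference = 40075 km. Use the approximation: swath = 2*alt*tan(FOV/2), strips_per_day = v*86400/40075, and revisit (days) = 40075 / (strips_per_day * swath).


swath = 2*935.695*tan(0.416261) = 827.3329 km
v = sqrt(mu/r) = 7385.9805 m/s = 7.3860 km/s
strips/day = v*86400/40075 = 7.3860*86400/40075 = 15.9239
coverage/day = strips * swath = 15.9239 * 827.3329 = 13174.3333 km
revisit = 40075 / 13174.3333 = 3.0419 days

3.0419 days


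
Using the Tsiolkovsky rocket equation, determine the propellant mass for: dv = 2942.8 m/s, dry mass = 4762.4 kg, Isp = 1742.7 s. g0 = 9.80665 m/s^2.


ve = Isp * g0 = 1742.7 * 9.80665 = 17090.048955 m/s
mass ratio = exp(dv/ve) = exp(2942.8/17090.048955) = 1.18790799
m_prop = m_dry * (mr - 1) = 4762.4 * (1.18790799 - 1)
m_prop = 894.8930 kg

894.8930 kg


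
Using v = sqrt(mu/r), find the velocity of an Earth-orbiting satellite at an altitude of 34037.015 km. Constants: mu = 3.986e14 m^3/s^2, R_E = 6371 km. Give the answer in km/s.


r = R_E + alt = 6371.0 + 34037.015 = 40408.0150 km = 4.0408015e+07 m
v = sqrt(mu/r) = sqrt(3.986e14 / 4.0408015e+07) = 3140.7610 m/s = 3.1408 km/s

3.1408 km/s


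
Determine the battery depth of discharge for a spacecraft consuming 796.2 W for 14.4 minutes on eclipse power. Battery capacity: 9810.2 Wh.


E_used = P * t / 60 = 796.2 * 14.4 / 60 = 191.0880 Wh
DOD = E_used / E_total * 100 = 191.0880 / 9810.2 * 100
DOD = 1.9479 %

1.9479 %


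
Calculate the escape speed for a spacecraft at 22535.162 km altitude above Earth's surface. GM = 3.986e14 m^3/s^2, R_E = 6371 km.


r = 6371.0 + 22535.162 = 28906.1620 km = 2.8906162e+07 m
v_esc = sqrt(2*mu/r) = sqrt(2*3.986e14 / 2.8906162e+07)
v_esc = 5251.5612 m/s = 5.2516 km/s

5.2516 km/s


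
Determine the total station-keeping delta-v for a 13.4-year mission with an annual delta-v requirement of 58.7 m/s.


dV = rate * years = 58.7 * 13.4
dV = 786.5800 m/s

786.5800 m/s


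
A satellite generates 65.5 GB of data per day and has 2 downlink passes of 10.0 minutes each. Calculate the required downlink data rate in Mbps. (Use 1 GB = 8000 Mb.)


total contact time = 2 * 10.0 * 60 = 1200.0000 s
data = 65.5 GB = 524000.0000 Mb
rate = 524000.0000 / 1200.0000 = 436.6667 Mbps

436.6667 Mbps


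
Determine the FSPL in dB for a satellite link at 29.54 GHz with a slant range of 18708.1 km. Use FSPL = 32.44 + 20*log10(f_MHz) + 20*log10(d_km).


f = 29.54 GHz = 29540.0000 MHz
d = 18708.1 km
FSPL = 32.44 + 20*log10(29540.0000) + 20*log10(18708.1)
FSPL = 32.44 + 89.4082 + 85.4406
FSPL = 207.2888 dB

207.2888 dB


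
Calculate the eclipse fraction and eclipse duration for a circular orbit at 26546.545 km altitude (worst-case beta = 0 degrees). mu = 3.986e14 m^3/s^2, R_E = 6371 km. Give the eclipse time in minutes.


r = 32917.5450 km
T = 990.6064 min
Eclipse fraction = arcsin(R_E/r)/pi = arcsin(6371.0000/32917.5450)/pi
= arcsin(0.1935442)/pi = 0.06199829
Eclipse duration = 0.06199829 * 990.6064 = 61.4159 min

61.4159 minutes


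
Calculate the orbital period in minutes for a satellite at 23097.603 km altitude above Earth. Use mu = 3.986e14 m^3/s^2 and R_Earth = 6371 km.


r = 29468.6030 km = 2.9468603e+07 m
T = 2*pi*sqrt(r^3/mu) = 2*pi*sqrt(2.5590492e+22 / 3.986e14)
T = 50344.3274 s = 839.0721 min

839.0721 minutes


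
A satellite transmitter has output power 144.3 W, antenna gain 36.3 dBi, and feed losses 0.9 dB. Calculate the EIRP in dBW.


Pt = 144.3 W = 21.5927 dBW
EIRP = Pt_dBW + Gt - losses = 21.5927 + 36.3 - 0.9 = 56.9927 dBW

56.9927 dBW
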